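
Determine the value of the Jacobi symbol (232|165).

-1

(232|165)
  = (67|165)    [232 ≡ 67 mod 165]
  = (165|67)    [QR: 165 ≡ 1 mod 4, sign kept]
  = (31|67)    [165 ≡ 31 mod 67]
  = -(67|31)    [QR: both ≡ 3 mod 4, sign flips]
  = -(5|31)    [67 ≡ 5 mod 31]
  = -(31|5)    [QR: 5 ≡ 1 mod 4, sign kept]
  = -(1|5)    [31 ≡ 1 mod 5]
  = -1    [(1|5) = 1]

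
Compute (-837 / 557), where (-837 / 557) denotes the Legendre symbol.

(-837 / 557)
  = (277 / 557)    [-837 ≡ 277 mod 557]
  = (557 / 277)    [QR: 277 ≡ 1 mod 4, sign kept]
  = (3 / 277)    [557 ≡ 3 mod 277]
  = (277 / 3)    [QR: 277 ≡ 1 mod 4, sign kept]
  = (1 / 3)    [277 ≡ 1 mod 3]
  = 1    [(1 / 3) = 1]

1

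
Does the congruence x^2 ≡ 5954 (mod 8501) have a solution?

yes

(5954|8501)
  = -(2977|8501)    [8501 ≡ 5 mod 8 ⇒ (2|8501) = -1]
  = -(8501|2977)    [QR: 2977 ≡ 1 mod 4, sign kept]
  = -(2547|2977)    [8501 ≡ 2547 mod 2977]
  = -(2977|2547)    [QR: 2977 ≡ 1 mod 4, sign kept]
  = -(430|2547)    [2977 ≡ 430 mod 2547]
  = (215|2547)    [2547 ≡ 3 mod 8 ⇒ (2|2547) = -1]
  = -(2547|215)    [QR: both ≡ 3 mod 4, sign flips]
  = -(182|215)    [2547 ≡ 182 mod 215]
  = -(91|215)    [215 ≡ 7 mod 8 ⇒ (2|215) = +1]
  = (215|91)    [QR: both ≡ 3 mod 4, sign flips]
  = (33|91)    [215 ≡ 33 mod 91]
  = (91|33)    [QR: 33 ≡ 1 mod 4, sign kept]
  = (25|33)    [91 ≡ 25 mod 33]
  = (33|25)    [QR: 25 ≡ 1 mod 4, sign kept]
  = (8|25)    [33 ≡ 8 mod 25]
  = (1|25)    [25 ≡ 1 mod 8 ⇒ (2|25)^3 = +1]
  = 1    [(1|25) = 1]
The Legendre symbol is 1, so x^2 ≡ 5954 (mod 8501) has solution.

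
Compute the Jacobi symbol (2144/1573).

1

Reduce the numerator: 2144 ≡ 571 (mod 1573), so (2144/1573) = (571/1573).
1573 ≡ 1 (mod 4), so quadratic reciprocity gives (571/1573) = (1573/571). Reduce: 1573 ≡ 431 (mod 571). Now have (431/571).
Both 431 ≡ 3 and 571 ≡ 3 (mod 4), so reciprocity gives (431/571) = -(571/431). Reduce: 571 ≡ 140 (mod 431). Now have -(140/431).
Factor out 2: 140 = 2^2·35. Since 431 ≡ 7 (mod 8), (2/431) = +1, and (2/431)^2 = +1. Now have -(35/431).
Both 35 ≡ 3 and 431 ≡ 3 (mod 4), so reciprocity gives (35/431) = -(431/35). Reduce: 431 ≡ 11 (mod 35). Now have (11/35).
Both 11 ≡ 3 and 35 ≡ 3 (mod 4), so reciprocity gives (11/35) = -(35/11). Reduce: 35 ≡ 2 (mod 11). Now have -(2/11).
Factor out 2: 2 = 2. Since 11 ≡ 3 (mod 8), (2/11) = -1. Now have (1/11).
(1/11) = 1. Collecting the sign factors: 1.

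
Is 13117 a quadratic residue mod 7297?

no

(13117|7297)
  = (5820|7297)    [13117 ≡ 5820 mod 7297]
  = (1455|7297)    [7297 ≡ 1 mod 8 ⇒ (2|7297)^2 = +1]
  = (7297|1455)    [QR: 7297 ≡ 1 mod 4, sign kept]
  = (22|1455)    [7297 ≡ 22 mod 1455]
  = (11|1455)    [1455 ≡ 7 mod 8 ⇒ (2|1455) = +1]
  = -(1455|11)    [QR: both ≡ 3 mod 4, sign flips]
  = -(3|11)    [1455 ≡ 3 mod 11]
  = (11|3)    [QR: both ≡ 3 mod 4, sign flips]
  = (2|3)    [11 ≡ 2 mod 3]
  = -(1|3)    [3 ≡ 3 mod 8 ⇒ (2|3) = -1]
  = -1    [(1|3) = 1]
The Legendre symbol is -1, so x^2 ≡ 13117 (mod 7297) has no solution.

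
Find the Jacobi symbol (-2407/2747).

Pull out -1: (-2407/2747) = (-1/2747)·(2407/2747). Since 2747 ≡ 3 (mod 4), (-1/2747) = -1. Now have -(2407/2747).
Both 2407 ≡ 3 and 2747 ≡ 3 (mod 4), so reciprocity gives (2407/2747) = -(2747/2407). Reduce: 2747 ≡ 340 (mod 2407). Now have (340/2407).
Factor out 2: 340 = 2^2·85. Since 2407 ≡ 7 (mod 8), (2/2407) = +1, and (2/2407)^2 = +1. Now have (85/2407).
85 ≡ 1 (mod 4), so quadratic reciprocity gives (85/2407) = (2407/85). Reduce: 2407 ≡ 27 (mod 85). Now have (27/85).
85 ≡ 1 (mod 4), so quadratic reciprocity gives (27/85) = (85/27). Reduce: 85 ≡ 4 (mod 27). Now have (4/27).
Factor out 2: 4 = 2^2. Since 27 ≡ 3 (mod 8), (2/27) = -1, and (2/27)^2 = +1. Now have (1/27).
(1/27) = 1. Collecting the sign factors: 1.

1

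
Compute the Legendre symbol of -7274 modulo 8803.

1

(-7274|8803)
  = (1529|8803)    [-7274 ≡ 1529 mod 8803]
  = (8803|1529)    [QR: 1529 ≡ 1 mod 4, sign kept]
  = (1158|1529)    [8803 ≡ 1158 mod 1529]
  = (579|1529)    [1529 ≡ 1 mod 8 ⇒ (2|1529) = +1]
  = (1529|579)    [QR: 1529 ≡ 1 mod 4, sign kept]
  = (371|579)    [1529 ≡ 371 mod 579]
  = -(579|371)    [QR: both ≡ 3 mod 4, sign flips]
  = -(208|371)    [579 ≡ 208 mod 371]
  = -(13|371)    [371 ≡ 3 mod 8 ⇒ (2|371)^4 = +1]
  = -(371|13)    [QR: 13 ≡ 1 mod 4, sign kept]
  = -(7|13)    [371 ≡ 7 mod 13]
  = -(13|7)    [QR: 13 ≡ 1 mod 4, sign kept]
  = -(6|7)    [13 ≡ 6 mod 7]
  = -(3|7)    [7 ≡ 7 mod 8 ⇒ (2|7) = +1]
  = (7|3)    [QR: both ≡ 3 mod 4, sign flips]
  = (1|3)    [7 ≡ 1 mod 3]
  = 1    [(1|3) = 1]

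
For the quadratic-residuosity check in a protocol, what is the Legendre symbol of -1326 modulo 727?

(-1326/727)
  = -(1326/727)    [727 ≡ 3 mod 4 ⇒ (-1/727) = -1]
  = -(599/727)    [1326 ≡ 599 mod 727]
  = (727/599)    [QR: both ≡ 3 mod 4, sign flips]
  = (128/599)    [727 ≡ 128 mod 599]
  = (1/599)    [599 ≡ 7 mod 8 ⇒ (2/599)^7 = +1]
  = 1    [(1/599) = 1]

1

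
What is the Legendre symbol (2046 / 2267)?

Factor out 2: 2046 = 2·1023. Since 2267 ≡ 3 (mod 8), (2 / 2267) = -1. Now have -(1023 / 2267).
Both 1023 ≡ 3 and 2267 ≡ 3 (mod 4), so reciprocity gives (1023 / 2267) = -(2267 / 1023). Reduce: 2267 ≡ 221 (mod 1023). Now have (221 / 1023).
221 ≡ 1 (mod 4), so quadratic reciprocity gives (221 / 1023) = (1023 / 221). Reduce: 1023 ≡ 139 (mod 221). Now have (139 / 221).
221 ≡ 1 (mod 4), so quadratic reciprocity gives (139 / 221) = (221 / 139). Reduce: 221 ≡ 82 (mod 139). Now have (82 / 139).
Factor out 2: 82 = 2·41. Since 139 ≡ 3 (mod 8), (2 / 139) = -1. Now have -(41 / 139).
41 ≡ 1 (mod 4), so quadratic reciprocity gives (41 / 139) = (139 / 41). Reduce: 139 ≡ 16 (mod 41). Now have -(16 / 41).
Factor out 2: 16 = 2^4. Since 41 ≡ 1 (mod 8), (2 / 41) = +1, and (2 / 41)^4 = +1. Now have -(1 / 41).
(1 / 41) = 1. Collecting the sign factors: -1.

-1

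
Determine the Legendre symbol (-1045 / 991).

1

Reduce the numerator: -1045 ≡ 937 (mod 991), so (-1045 / 991) = (937 / 991).
937 ≡ 1 (mod 4), so quadratic reciprocity gives (937 / 991) = (991 / 937). Reduce: 991 ≡ 54 (mod 937). Now have (54 / 937).
Factor out 2: 54 = 2·27. Since 937 ≡ 1 (mod 8), (2 / 937) = +1. Now have (27 / 937).
937 ≡ 1 (mod 4), so quadratic reciprocity gives (27 / 937) = (937 / 27). Reduce: 937 ≡ 19 (mod 27). Now have (19 / 27).
Both 19 ≡ 3 and 27 ≡ 3 (mod 4), so reciprocity gives (19 / 27) = -(27 / 19). Reduce: 27 ≡ 8 (mod 19). Now have -(8 / 19).
Factor out 2: 8 = 2^3. Since 19 ≡ 3 (mod 8), (2 / 19) = -1, and (2 / 19)^3 = -1. Now have (1 / 19).
(1 / 19) = 1. Collecting the sign factors: 1.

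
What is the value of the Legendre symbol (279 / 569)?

-1

569 ≡ 1 (mod 4), so quadratic reciprocity gives (279 / 569) = (569 / 279). Reduce: 569 ≡ 11 (mod 279). Now have (11 / 279).
Both 11 ≡ 3 and 279 ≡ 3 (mod 4), so reciprocity gives (11 / 279) = -(279 / 11). Reduce: 279 ≡ 4 (mod 11). Now have -(4 / 11).
Factor out 2: 4 = 2^2. Since 11 ≡ 3 (mod 8), (2 / 11) = -1, and (2 / 11)^2 = +1. Now have -(1 / 11).
(1 / 11) = 1. Collecting the sign factors: -1.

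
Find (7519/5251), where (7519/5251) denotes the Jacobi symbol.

-1

(7519/5251)
  = (2268/5251)    [7519 ≡ 2268 mod 5251]
  = (567/5251)    [5251 ≡ 3 mod 8 ⇒ (2/5251)^2 = +1]
  = -(5251/567)    [QR: both ≡ 3 mod 4, sign flips]
  = -(148/567)    [5251 ≡ 148 mod 567]
  = -(37/567)    [567 ≡ 7 mod 8 ⇒ (2/567)^2 = +1]
  = -(567/37)    [QR: 37 ≡ 1 mod 4, sign kept]
  = -(12/37)    [567 ≡ 12 mod 37]
  = -(3/37)    [37 ≡ 5 mod 8 ⇒ (2/37)^2 = +1]
  = -(37/3)    [QR: 37 ≡ 1 mod 4, sign kept]
  = -(1/3)    [37 ≡ 1 mod 3]
  = -1    [(1/3) = 1]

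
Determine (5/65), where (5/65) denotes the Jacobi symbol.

(5/65)
  = (65/5)    [QR: 5 ≡ 1 mod 4, sign kept]
  = (0/5)    [65 ≡ 0 mod 5]
  = 0    [numerator 0, gcd > 1]

0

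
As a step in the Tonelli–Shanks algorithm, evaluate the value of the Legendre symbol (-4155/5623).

(-4155/5623)
  = (1468/5623)    [-4155 ≡ 1468 mod 5623]
  = (367/5623)    [5623 ≡ 7 mod 8 ⇒ (2/5623)^2 = +1]
  = -(5623/367)    [QR: both ≡ 3 mod 4, sign flips]
  = -(118/367)    [5623 ≡ 118 mod 367]
  = -(59/367)    [367 ≡ 7 mod 8 ⇒ (2/367) = +1]
  = (367/59)    [QR: both ≡ 3 mod 4, sign flips]
  = (13/59)    [367 ≡ 13 mod 59]
  = (59/13)    [QR: 13 ≡ 1 mod 4, sign kept]
  = (7/13)    [59 ≡ 7 mod 13]
  = (13/7)    [QR: 13 ≡ 1 mod 4, sign kept]
  = (6/7)    [13 ≡ 6 mod 7]
  = (3/7)    [7 ≡ 7 mod 8 ⇒ (2/7) = +1]
  = -(7/3)    [QR: both ≡ 3 mod 4, sign flips]
  = -(1/3)    [7 ≡ 1 mod 3]
  = -1    [(1/3) = 1]

-1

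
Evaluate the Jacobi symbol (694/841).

(694/841)
  = (347/841)    [841 ≡ 1 mod 8 ⇒ (2/841) = +1]
  = (841/347)    [QR: 841 ≡ 1 mod 4, sign kept]
  = (147/347)    [841 ≡ 147 mod 347]
  = -(347/147)    [QR: both ≡ 3 mod 4, sign flips]
  = -(53/147)    [347 ≡ 53 mod 147]
  = -(147/53)    [QR: 53 ≡ 1 mod 4, sign kept]
  = -(41/53)    [147 ≡ 41 mod 53]
  = -(53/41)    [QR: 41 ≡ 1 mod 4, sign kept]
  = -(12/41)    [53 ≡ 12 mod 41]
  = -(3/41)    [41 ≡ 1 mod 8 ⇒ (2/41)^2 = +1]
  = -(41/3)    [QR: 41 ≡ 1 mod 4, sign kept]
  = -(2/3)    [41 ≡ 2 mod 3]
  = (1/3)    [3 ≡ 3 mod 8 ⇒ (2/3) = -1]
  = 1    [(1/3) = 1]

1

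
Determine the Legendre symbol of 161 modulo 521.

1

161 ≡ 1 (mod 4), so quadratic reciprocity gives (161 / 521) = (521 / 161). Reduce: 521 ≡ 38 (mod 161). Now have (38 / 161).
Factor out 2: 38 = 2·19. Since 161 ≡ 1 (mod 8), (2 / 161) = +1. Now have (19 / 161).
161 ≡ 1 (mod 4), so quadratic reciprocity gives (19 / 161) = (161 / 19). Reduce: 161 ≡ 9 (mod 19). Now have (9 / 19).
9 ≡ 1 (mod 4), so quadratic reciprocity gives (9 / 19) = (19 / 9). Reduce: 19 ≡ 1 (mod 9). Now have (1 / 9).
(1 / 9) = 1. Collecting the sign factors: 1.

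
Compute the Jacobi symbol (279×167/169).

1

By multiplicativity, (279·167/169) = (279/169)·(167/169).
First factor (279/169):
(279/169)
  = (110/169)    [279 ≡ 110 mod 169]
  = (55/169)    [169 ≡ 1 mod 8 ⇒ (2/169) = +1]
  = (169/55)    [QR: 169 ≡ 1 mod 4, sign kept]
  = (4/55)    [169 ≡ 4 mod 55]
  = (1/55)    [55 ≡ 7 mod 8 ⇒ (2/55)^2 = +1]
  = 1    [(1/55) = 1]
Second factor (167/169):
(167/169)
  = (169/167)    [QR: 169 ≡ 1 mod 4, sign kept]
  = (2/167)    [169 ≡ 2 mod 167]
  = (1/167)    [167 ≡ 7 mod 8 ⇒ (2/167) = +1]
  = 1    [(1/167) = 1]
Product: (1)·(1) = 1.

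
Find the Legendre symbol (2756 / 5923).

-1

(2756 / 5923)
  = (689 / 5923)    [5923 ≡ 3 mod 8 ⇒ (2 / 5923)^2 = +1]
  = (5923 / 689)    [QR: 689 ≡ 1 mod 4, sign kept]
  = (411 / 689)    [5923 ≡ 411 mod 689]
  = (689 / 411)    [QR: 689 ≡ 1 mod 4, sign kept]
  = (278 / 411)    [689 ≡ 278 mod 411]
  = -(139 / 411)    [411 ≡ 3 mod 8 ⇒ (2 / 411) = -1]
  = (411 / 139)    [QR: both ≡ 3 mod 4, sign flips]
  = (133 / 139)    [411 ≡ 133 mod 139]
  = (139 / 133)    [QR: 133 ≡ 1 mod 4, sign kept]
  = (6 / 133)    [139 ≡ 6 mod 133]
  = -(3 / 133)    [133 ≡ 5 mod 8 ⇒ (2 / 133) = -1]
  = -(133 / 3)    [QR: 133 ≡ 1 mod 4, sign kept]
  = -(1 / 3)    [133 ≡ 1 mod 3]
  = -1    [(1 / 3) = 1]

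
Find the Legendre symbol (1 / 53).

1

(1 / 53)
  = 1    [(1 / 53) = 1]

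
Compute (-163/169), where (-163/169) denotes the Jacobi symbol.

1

Pull out -1: (-163/169) = (-1/169)·(163/169). Since 169 ≡ 1 (mod 4), (-1/169) = +1. Now have (163/169).
169 ≡ 1 (mod 4), so quadratic reciprocity gives (163/169) = (169/163). Reduce: 169 ≡ 6 (mod 163). Now have (6/163).
Factor out 2: 6 = 2·3. Since 163 ≡ 3 (mod 8), (2/163) = -1. Now have -(3/163).
Both 3 ≡ 3 and 163 ≡ 3 (mod 4), so reciprocity gives (3/163) = -(163/3). Reduce: 163 ≡ 1 (mod 3). Now have (1/3).
(1/3) = 1. Collecting the sign factors: 1.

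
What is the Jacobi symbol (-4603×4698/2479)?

-1

By multiplicativity, (-4603·4698/2479) = (-4603/2479)·(4698/2479).
First factor (-4603/2479):
(-4603/2479)
  = (355/2479)    [-4603 ≡ 355 mod 2479]
  = -(2479/355)    [QR: both ≡ 3 mod 4, sign flips]
  = -(349/355)    [2479 ≡ 349 mod 355]
  = -(355/349)    [QR: 349 ≡ 1 mod 4, sign kept]
  = -(6/349)    [355 ≡ 6 mod 349]
  = (3/349)    [349 ≡ 5 mod 8 ⇒ (2/349) = -1]
  = (349/3)    [QR: 349 ≡ 1 mod 4, sign kept]
  = (1/3)    [349 ≡ 1 mod 3]
  = 1    [(1/3) = 1]
Second factor (4698/2479):
(4698/2479)
  = (2219/2479)    [4698 ≡ 2219 mod 2479]
  = -(2479/2219)    [QR: both ≡ 3 mod 4, sign flips]
  = -(260/2219)    [2479 ≡ 260 mod 2219]
  = -(65/2219)    [2219 ≡ 3 mod 8 ⇒ (2/2219)^2 = +1]
  = -(2219/65)    [QR: 65 ≡ 1 mod 4, sign kept]
  = -(9/65)    [2219 ≡ 9 mod 65]
  = -(65/9)    [QR: 9 ≡ 1 mod 4, sign kept]
  = -(2/9)    [65 ≡ 2 mod 9]
  = -(1/9)    [9 ≡ 1 mod 8 ⇒ (2/9) = +1]
  = -1    [(1/9) = 1]
Product: (1)·(-1) = -1.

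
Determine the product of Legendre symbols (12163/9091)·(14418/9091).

By multiplicativity, (12163·14418/9091) = (12163/9091)·(14418/9091).
First factor (12163/9091):
(12163/9091)
  = (3072/9091)    [12163 ≡ 3072 mod 9091]
  = (3/9091)    [9091 ≡ 3 mod 8 ⇒ (2/9091)^10 = +1]
  = -(9091/3)    [QR: both ≡ 3 mod 4, sign flips]
  = -(1/3)    [9091 ≡ 1 mod 3]
  = -1    [(1/3) = 1]
Second factor (14418/9091):
(14418/9091)
  = (5327/9091)    [14418 ≡ 5327 mod 9091]
  = -(9091/5327)    [QR: both ≡ 3 mod 4, sign flips]
  = -(3764/5327)    [9091 ≡ 3764 mod 5327]
  = -(941/5327)    [5327 ≡ 7 mod 8 ⇒ (2/5327)^2 = +1]
  = -(5327/941)    [QR: 941 ≡ 1 mod 4, sign kept]
  = -(622/941)    [5327 ≡ 622 mod 941]
  = (311/941)    [941 ≡ 5 mod 8 ⇒ (2/941) = -1]
  = (941/311)    [QR: 941 ≡ 1 mod 4, sign kept]
  = (8/311)    [941 ≡ 8 mod 311]
  = (1/311)    [311 ≡ 7 mod 8 ⇒ (2/311)^3 = +1]
  = 1    [(1/311) = 1]
Product: (-1)·(1) = -1.

-1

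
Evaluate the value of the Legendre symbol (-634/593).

-1

(-634/593)
  = (552/593)    [-634 ≡ 552 mod 593]
  = (69/593)    [593 ≡ 1 mod 8 ⇒ (2/593)^3 = +1]
  = (593/69)    [QR: 69 ≡ 1 mod 4, sign kept]
  = (41/69)    [593 ≡ 41 mod 69]
  = (69/41)    [QR: 41 ≡ 1 mod 4, sign kept]
  = (28/41)    [69 ≡ 28 mod 41]
  = (7/41)    [41 ≡ 1 mod 8 ⇒ (2/41)^2 = +1]
  = (41/7)    [QR: 41 ≡ 1 mod 4, sign kept]
  = (6/7)    [41 ≡ 6 mod 7]
  = (3/7)    [7 ≡ 7 mod 8 ⇒ (2/7) = +1]
  = -(7/3)    [QR: both ≡ 3 mod 4, sign flips]
  = -(1/3)    [7 ≡ 1 mod 3]
  = -1    [(1/3) = 1]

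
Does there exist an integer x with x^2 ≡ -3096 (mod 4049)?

no

(-3096|4049)
  = (953|4049)    [-3096 ≡ 953 mod 4049]
  = (4049|953)    [QR: 953 ≡ 1 mod 4, sign kept]
  = (237|953)    [4049 ≡ 237 mod 953]
  = (953|237)    [QR: 237 ≡ 1 mod 4, sign kept]
  = (5|237)    [953 ≡ 5 mod 237]
  = (237|5)    [QR: 5 ≡ 1 mod 4, sign kept]
  = (2|5)    [237 ≡ 2 mod 5]
  = -(1|5)    [5 ≡ 5 mod 8 ⇒ (2|5) = -1]
  = -1    [(1|5) = 1]
(-3096|4049) = -1, and 4049 is prime, so -3096 is not a quadratic residue mod 4049.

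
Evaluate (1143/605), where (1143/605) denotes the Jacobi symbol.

Reduce the numerator: 1143 ≡ 538 (mod 605), so (1143/605) = (538/605).
Factor out 2: 538 = 2·269. Since 605 ≡ 5 (mod 8), (2/605) = -1. Now have -(269/605).
269 ≡ 1 (mod 4), so quadratic reciprocity gives (269/605) = (605/269). Reduce: 605 ≡ 67 (mod 269). Now have -(67/269).
269 ≡ 1 (mod 4), so quadratic reciprocity gives (67/269) = (269/67). Reduce: 269 ≡ 1 (mod 67). Now have -(1/67).
(1/67) = 1. Collecting the sign factors: -1.

-1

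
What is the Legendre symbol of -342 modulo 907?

Reduce the numerator: -342 ≡ 565 (mod 907), so (-342|907) = (565|907).
565 ≡ 1 (mod 4), so quadratic reciprocity gives (565|907) = (907|565). Reduce: 907 ≡ 342 (mod 565). Now have (342|565).
Factor out 2: 342 = 2·171. Since 565 ≡ 5 (mod 8), (2|565) = -1. Now have -(171|565).
565 ≡ 1 (mod 4), so quadratic reciprocity gives (171|565) = (565|171). Reduce: 565 ≡ 52 (mod 171). Now have -(52|171).
Factor out 2: 52 = 2^2·13. Since 171 ≡ 3 (mod 8), (2|171) = -1, and (2|171)^2 = +1. Now have -(13|171).
13 ≡ 1 (mod 4), so quadratic reciprocity gives (13|171) = (171|13). Reduce: 171 ≡ 2 (mod 13). Now have -(2|13).
Factor out 2: 2 = 2. Since 13 ≡ 5 (mod 8), (2|13) = -1. Now have (1|13).
(1|13) = 1. Collecting the sign factors: 1.

1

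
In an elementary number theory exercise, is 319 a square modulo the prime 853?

yes

853 ≡ 1 (mod 4), so quadratic reciprocity gives (319/853) = (853/319). Reduce: 853 ≡ 215 (mod 319). Now have (215/319).
Both 215 ≡ 3 and 319 ≡ 3 (mod 4), so reciprocity gives (215/319) = -(319/215). Reduce: 319 ≡ 104 (mod 215). Now have -(104/215).
Factor out 2: 104 = 2^3·13. Since 215 ≡ 7 (mod 8), (2/215) = +1, and (2/215)^3 = +1. Now have -(13/215).
13 ≡ 1 (mod 4), so quadratic reciprocity gives (13/215) = (215/13). Reduce: 215 ≡ 7 (mod 13). Now have -(7/13).
13 ≡ 1 (mod 4), so quadratic reciprocity gives (7/13) = (13/7). Reduce: 13 ≡ 6 (mod 7). Now have -(6/7).
Factor out 2: 6 = 2·3. Since 7 ≡ 7 (mod 8), (2/7) = +1. Now have -(3/7).
Both 3 ≡ 3 and 7 ≡ 3 (mod 4), so reciprocity gives (3/7) = -(7/3). Reduce: 7 ≡ 1 (mod 3). Now have (1/3).
(1/3) = 1. Collecting the sign factors: 1.
(319/853) = 1, and 853 is prime, so 319 is a quadratic residue mod 853.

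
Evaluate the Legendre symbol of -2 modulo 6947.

(-2 / 6947)
  = (6945 / 6947)    [-2 ≡ 6945 mod 6947]
  = (6947 / 6945)    [QR: 6945 ≡ 1 mod 4, sign kept]
  = (2 / 6945)    [6947 ≡ 2 mod 6945]
  = (1 / 6945)    [6945 ≡ 1 mod 8 ⇒ (2 / 6945) = +1]
  = 1    [(1 / 6945) = 1]

1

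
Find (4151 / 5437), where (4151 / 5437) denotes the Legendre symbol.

-1

5437 ≡ 1 (mod 4), so quadratic reciprocity gives (4151 / 5437) = (5437 / 4151). Reduce: 5437 ≡ 1286 (mod 4151). Now have (1286 / 4151).
Factor out 2: 1286 = 2·643. Since 4151 ≡ 7 (mod 8), (2 / 4151) = +1. Now have (643 / 4151).
Both 643 ≡ 3 and 4151 ≡ 3 (mod 4), so reciprocity gives (643 / 4151) = -(4151 / 643). Reduce: 4151 ≡ 293 (mod 643). Now have -(293 / 643).
293 ≡ 1 (mod 4), so quadratic reciprocity gives (293 / 643) = (643 / 293). Reduce: 643 ≡ 57 (mod 293). Now have -(57 / 293).
57 ≡ 1 (mod 4), so quadratic reciprocity gives (57 / 293) = (293 / 57). Reduce: 293 ≡ 8 (mod 57). Now have -(8 / 57).
Factor out 2: 8 = 2^3. Since 57 ≡ 1 (mod 8), (2 / 57) = +1, and (2 / 57)^3 = +1. Now have -(1 / 57).
(1 / 57) = 1. Collecting the sign factors: -1.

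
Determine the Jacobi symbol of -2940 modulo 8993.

Reduce the numerator: -2940 ≡ 6053 (mod 8993), so (-2940|8993) = (6053|8993).
6053 ≡ 1 (mod 4), so quadratic reciprocity gives (6053|8993) = (8993|6053). Reduce: 8993 ≡ 2940 (mod 6053). Now have (2940|6053).
Factor out 2: 2940 = 2^2·735. Since 6053 ≡ 5 (mod 8), (2|6053) = -1, and (2|6053)^2 = +1. Now have (735|6053).
6053 ≡ 1 (mod 4), so quadratic reciprocity gives (735|6053) = (6053|735). Reduce: 6053 ≡ 173 (mod 735). Now have (173|735).
173 ≡ 1 (mod 4), so quadratic reciprocity gives (173|735) = (735|173). Reduce: 735 ≡ 43 (mod 173). Now have (43|173).
173 ≡ 1 (mod 4), so quadratic reciprocity gives (43|173) = (173|43). Reduce: 173 ≡ 1 (mod 43). Now have (1|43).
(1|43) = 1. Collecting the sign factors: 1.

1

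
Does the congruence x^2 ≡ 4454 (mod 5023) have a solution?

Factor out 2: 4454 = 2·2227. Since 5023 ≡ 7 (mod 8), (2/5023) = +1. Now have (2227/5023).
Both 2227 ≡ 3 and 5023 ≡ 3 (mod 4), so reciprocity gives (2227/5023) = -(5023/2227). Reduce: 5023 ≡ 569 (mod 2227). Now have -(569/2227).
569 ≡ 1 (mod 4), so quadratic reciprocity gives (569/2227) = (2227/569). Reduce: 2227 ≡ 520 (mod 569). Now have -(520/569).
Factor out 2: 520 = 2^3·65. Since 569 ≡ 1 (mod 8), (2/569) = +1, and (2/569)^3 = +1. Now have -(65/569).
65 ≡ 1 (mod 4), so quadratic reciprocity gives (65/569) = (569/65). Reduce: 569 ≡ 49 (mod 65). Now have -(49/65).
49 ≡ 1 (mod 4), so quadratic reciprocity gives (49/65) = (65/49). Reduce: 65 ≡ 16 (mod 49). Now have -(16/49).
Factor out 2: 16 = 2^4. Since 49 ≡ 1 (mod 8), (2/49) = +1, and (2/49)^4 = +1. Now have -(1/49).
(1/49) = 1. Collecting the sign factors: -1.
The Legendre symbol is -1, so x^2 ≡ 4454 (mod 5023) has no solution.

no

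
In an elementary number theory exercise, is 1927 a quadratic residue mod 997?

Reduce the numerator: 1927 ≡ 930 (mod 997), so (1927/997) = (930/997).
Factor out 2: 930 = 2·465. Since 997 ≡ 5 (mod 8), (2/997) = -1. Now have -(465/997).
465 ≡ 1 (mod 4), so quadratic reciprocity gives (465/997) = (997/465). Reduce: 997 ≡ 67 (mod 465). Now have -(67/465).
465 ≡ 1 (mod 4), so quadratic reciprocity gives (67/465) = (465/67). Reduce: 465 ≡ 63 (mod 67). Now have -(63/67).
Both 63 ≡ 3 and 67 ≡ 3 (mod 4), so reciprocity gives (63/67) = -(67/63). Reduce: 67 ≡ 4 (mod 63). Now have (4/63).
Factor out 2: 4 = 2^2. Since 63 ≡ 7 (mod 8), (2/63) = +1, and (2/63)^2 = +1. Now have (1/63).
(1/63) = 1. Collecting the sign factors: 1.
(1927/997) = 1, and 997 is prime, so 1927 is a quadratic residue mod 997.

yes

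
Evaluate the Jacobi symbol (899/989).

-1

(899/989)
  = (989/899)    [QR: 989 ≡ 1 mod 4, sign kept]
  = (90/899)    [989 ≡ 90 mod 899]
  = -(45/899)    [899 ≡ 3 mod 8 ⇒ (2/899) = -1]
  = -(899/45)    [QR: 45 ≡ 1 mod 4, sign kept]
  = -(44/45)    [899 ≡ 44 mod 45]
  = -(11/45)    [45 ≡ 5 mod 8 ⇒ (2/45)^2 = +1]
  = -(45/11)    [QR: 45 ≡ 1 mod 4, sign kept]
  = -(1/11)    [45 ≡ 1 mod 11]
  = -1    [(1/11) = 1]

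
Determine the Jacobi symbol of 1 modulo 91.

1

(1 / 91)
  = 1    [(1 / 91) = 1]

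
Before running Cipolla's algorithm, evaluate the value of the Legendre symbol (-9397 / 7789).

-1

(-9397 / 7789)
  = (9397 / 7789)    [7789 ≡ 1 mod 4 ⇒ (-1 / 7789) = +1]
  = (1608 / 7789)    [9397 ≡ 1608 mod 7789]
  = -(201 / 7789)    [7789 ≡ 5 mod 8 ⇒ (2 / 7789)^3 = -1]
  = -(7789 / 201)    [QR: 201 ≡ 1 mod 4, sign kept]
  = -(151 / 201)    [7789 ≡ 151 mod 201]
  = -(201 / 151)    [QR: 201 ≡ 1 mod 4, sign kept]
  = -(50 / 151)    [201 ≡ 50 mod 151]
  = -(25 / 151)    [151 ≡ 7 mod 8 ⇒ (2 / 151) = +1]
  = -(151 / 25)    [QR: 25 ≡ 1 mod 4, sign kept]
  = -(1 / 25)    [151 ≡ 1 mod 25]
  = -1    [(1 / 25) = 1]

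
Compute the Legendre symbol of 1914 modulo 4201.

-1

Factor out 2: 1914 = 2·957. Since 4201 ≡ 1 (mod 8), (2/4201) = +1. Now have (957/4201).
957 ≡ 1 (mod 4), so quadratic reciprocity gives (957/4201) = (4201/957). Reduce: 4201 ≡ 373 (mod 957). Now have (373/957).
373 ≡ 1 (mod 4), so quadratic reciprocity gives (373/957) = (957/373). Reduce: 957 ≡ 211 (mod 373). Now have (211/373).
373 ≡ 1 (mod 4), so quadratic reciprocity gives (211/373) = (373/211). Reduce: 373 ≡ 162 (mod 211). Now have (162/211).
Factor out 2: 162 = 2·81. Since 211 ≡ 3 (mod 8), (2/211) = -1. Now have -(81/211).
81 ≡ 1 (mod 4), so quadratic reciprocity gives (81/211) = (211/81). Reduce: 211 ≡ 49 (mod 81). Now have -(49/81).
49 ≡ 1 (mod 4), so quadratic reciprocity gives (49/81) = (81/49). Reduce: 81 ≡ 32 (mod 49). Now have -(32/49).
Factor out 2: 32 = 2^5. Since 49 ≡ 1 (mod 8), (2/49) = +1, and (2/49)^5 = +1. Now have -(1/49).
(1/49) = 1. Collecting the sign factors: -1.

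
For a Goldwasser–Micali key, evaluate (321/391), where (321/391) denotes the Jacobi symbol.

321 ≡ 1 (mod 4), so quadratic reciprocity gives (321/391) = (391/321). Reduce: 391 ≡ 70 (mod 321). Now have (70/321).
Factor out 2: 70 = 2·35. Since 321 ≡ 1 (mod 8), (2/321) = +1. Now have (35/321).
321 ≡ 1 (mod 4), so quadratic reciprocity gives (35/321) = (321/35). Reduce: 321 ≡ 6 (mod 35). Now have (6/35).
Factor out 2: 6 = 2·3. Since 35 ≡ 3 (mod 8), (2/35) = -1. Now have -(3/35).
Both 3 ≡ 3 and 35 ≡ 3 (mod 4), so reciprocity gives (3/35) = -(35/3). Reduce: 35 ≡ 2 (mod 3). Now have (2/3).
Factor out 2: 2 = 2. Since 3 ≡ 3 (mod 8), (2/3) = -1. Now have -(1/3).
(1/3) = 1. Collecting the sign factors: -1.

-1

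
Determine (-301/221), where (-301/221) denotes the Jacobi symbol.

Pull out -1: (-301/221) = (-1/221)·(301/221). Since 221 ≡ 1 (mod 4), (-1/221) = +1. Now have (301/221).
Reduce the numerator: 301 ≡ 80 (mod 221), so (301/221) = (80/221).
Factor out 2: 80 = 2^4·5. Since 221 ≡ 5 (mod 8), (2/221) = -1, and (2/221)^4 = +1. Now have (5/221).
5 ≡ 1 (mod 4), so quadratic reciprocity gives (5/221) = (221/5). Reduce: 221 ≡ 1 (mod 5). Now have (1/5).
(1/5) = 1. Collecting the sign factors: 1.

1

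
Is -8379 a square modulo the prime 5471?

no

(-8379/5471)
  = -(8379/5471)    [5471 ≡ 3 mod 4 ⇒ (-1/5471) = -1]
  = -(2908/5471)    [8379 ≡ 2908 mod 5471]
  = -(727/5471)    [5471 ≡ 7 mod 8 ⇒ (2/5471)^2 = +1]
  = (5471/727)    [QR: both ≡ 3 mod 4, sign flips]
  = (382/727)    [5471 ≡ 382 mod 727]
  = (191/727)    [727 ≡ 7 mod 8 ⇒ (2/727) = +1]
  = -(727/191)    [QR: both ≡ 3 mod 4, sign flips]
  = -(154/191)    [727 ≡ 154 mod 191]
  = -(77/191)    [191 ≡ 7 mod 8 ⇒ (2/191) = +1]
  = -(191/77)    [QR: 77 ≡ 1 mod 4, sign kept]
  = -(37/77)    [191 ≡ 37 mod 77]
  = -(77/37)    [QR: 37 ≡ 1 mod 4, sign kept]
  = -(3/37)    [77 ≡ 3 mod 37]
  = -(37/3)    [QR: 37 ≡ 1 mod 4, sign kept]
  = -(1/3)    [37 ≡ 1 mod 3]
  = -1    [(1/3) = 1]
The Legendre symbol is -1, so x^2 ≡ -8379 (mod 5471) has no solution.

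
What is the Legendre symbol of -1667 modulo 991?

(-1667 / 991)
  = (315 / 991)    [-1667 ≡ 315 mod 991]
  = -(991 / 315)    [QR: both ≡ 3 mod 4, sign flips]
  = -(46 / 315)    [991 ≡ 46 mod 315]
  = (23 / 315)    [315 ≡ 3 mod 8 ⇒ (2 / 315) = -1]
  = -(315 / 23)    [QR: both ≡ 3 mod 4, sign flips]
  = -(16 / 23)    [315 ≡ 16 mod 23]
  = -(1 / 23)    [23 ≡ 7 mod 8 ⇒ (2 / 23)^4 = +1]
  = -1    [(1 / 23) = 1]

-1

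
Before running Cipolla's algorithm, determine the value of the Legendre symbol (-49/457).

(-49/457)
  = (49/457)    [457 ≡ 1 mod 4 ⇒ (-1/457) = +1]
  = (457/49)    [QR: 49 ≡ 1 mod 4, sign kept]
  = (16/49)    [457 ≡ 16 mod 49]
  = (1/49)    [49 ≡ 1 mod 8 ⇒ (2/49)^4 = +1]
  = 1    [(1/49) = 1]

1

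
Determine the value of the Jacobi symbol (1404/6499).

-1

(1404/6499)
  = (351/6499)    [6499 ≡ 3 mod 8 ⇒ (2/6499)^2 = +1]
  = -(6499/351)    [QR: both ≡ 3 mod 4, sign flips]
  = -(181/351)    [6499 ≡ 181 mod 351]
  = -(351/181)    [QR: 181 ≡ 1 mod 4, sign kept]
  = -(170/181)    [351 ≡ 170 mod 181]
  = (85/181)    [181 ≡ 5 mod 8 ⇒ (2/181) = -1]
  = (181/85)    [QR: 85 ≡ 1 mod 4, sign kept]
  = (11/85)    [181 ≡ 11 mod 85]
  = (85/11)    [QR: 85 ≡ 1 mod 4, sign kept]
  = (8/11)    [85 ≡ 8 mod 11]
  = -(1/11)    [11 ≡ 3 mod 8 ⇒ (2/11)^3 = -1]
  = -1    [(1/11) = 1]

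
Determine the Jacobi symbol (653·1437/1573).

-1

By multiplicativity, (653·1437/1573) = (653/1573)·(1437/1573).
First factor (653/1573):
653 ≡ 1 (mod 4), so quadratic reciprocity gives (653/1573) = (1573/653). Reduce: 1573 ≡ 267 (mod 653). Now have (267/653).
653 ≡ 1 (mod 4), so quadratic reciprocity gives (267/653) = (653/267). Reduce: 653 ≡ 119 (mod 267). Now have (119/267).
Both 119 ≡ 3 and 267 ≡ 3 (mod 4), so reciprocity gives (119/267) = -(267/119). Reduce: 267 ≡ 29 (mod 119). Now have -(29/119).
29 ≡ 1 (mod 4), so quadratic reciprocity gives (29/119) = (119/29). Reduce: 119 ≡ 3 (mod 29). Now have -(3/29).
29 ≡ 1 (mod 4), so quadratic reciprocity gives (3/29) = (29/3). Reduce: 29 ≡ 2 (mod 3). Now have -(2/3).
Factor out 2: 2 = 2. Since 3 ≡ 3 (mod 8), (2/3) = -1. Now have (1/3).
(1/3) = 1. Collecting the sign factors: 1.
Second factor (1437/1573):
1437 ≡ 1 (mod 4), so quadratic reciprocity gives (1437/1573) = (1573/1437). Reduce: 1573 ≡ 136 (mod 1437). Now have (136/1437).
Factor out 2: 136 = 2^3·17. Since 1437 ≡ 5 (mod 8), (2/1437) = -1, and (2/1437)^3 = -1. Now have -(17/1437).
17 ≡ 1 (mod 4), so quadratic reciprocity gives (17/1437) = (1437/17). Reduce: 1437 ≡ 9 (mod 17). Now have -(9/17).
9 ≡ 1 (mod 4), so quadratic reciprocity gives (9/17) = (17/9). Reduce: 17 ≡ 8 (mod 9). Now have -(8/9).
Factor out 2: 8 = 2^3. Since 9 ≡ 1 (mod 8), (2/9) = +1, and (2/9)^3 = +1. Now have -(1/9).
(1/9) = 1. Collecting the sign factors: -1.
Product: (1)·(-1) = -1.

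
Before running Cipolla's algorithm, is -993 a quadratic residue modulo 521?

(-993/521)
  = (49/521)    [-993 ≡ 49 mod 521]
  = (521/49)    [QR: 49 ≡ 1 mod 4, sign kept]
  = (31/49)    [521 ≡ 31 mod 49]
  = (49/31)    [QR: 49 ≡ 1 mod 4, sign kept]
  = (18/31)    [49 ≡ 18 mod 31]
  = (9/31)    [31 ≡ 7 mod 8 ⇒ (2/31) = +1]
  = (31/9)    [QR: 9 ≡ 1 mod 4, sign kept]
  = (4/9)    [31 ≡ 4 mod 9]
  = (1/9)    [9 ≡ 1 mod 8 ⇒ (2/9)^2 = +1]
  = 1    [(1/9) = 1]
The Legendre symbol is 1, so x^2 ≡ -993 (mod 521) has solution.

yes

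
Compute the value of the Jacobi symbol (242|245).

(242|245)
  = -(121|245)    [245 ≡ 5 mod 8 ⇒ (2|245) = -1]
  = -(245|121)    [QR: 121 ≡ 1 mod 4, sign kept]
  = -(3|121)    [245 ≡ 3 mod 121]
  = -(121|3)    [QR: 121 ≡ 1 mod 4, sign kept]
  = -(1|3)    [121 ≡ 1 mod 3]
  = -1    [(1|3) = 1]

-1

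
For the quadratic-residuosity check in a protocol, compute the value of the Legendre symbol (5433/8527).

5433 ≡ 1 (mod 4), so quadratic reciprocity gives (5433/8527) = (8527/5433). Reduce: 8527 ≡ 3094 (mod 5433). Now have (3094/5433).
Factor out 2: 3094 = 2·1547. Since 5433 ≡ 1 (mod 8), (2/5433) = +1. Now have (1547/5433).
5433 ≡ 1 (mod 4), so quadratic reciprocity gives (1547/5433) = (5433/1547). Reduce: 5433 ≡ 792 (mod 1547). Now have (792/1547).
Factor out 2: 792 = 2^3·99. Since 1547 ≡ 3 (mod 8), (2/1547) = -1, and (2/1547)^3 = -1. Now have -(99/1547).
Both 99 ≡ 3 and 1547 ≡ 3 (mod 4), so reciprocity gives (99/1547) = -(1547/99). Reduce: 1547 ≡ 62 (mod 99). Now have (62/99).
Factor out 2: 62 = 2·31. Since 99 ≡ 3 (mod 8), (2/99) = -1. Now have -(31/99).
Both 31 ≡ 3 and 99 ≡ 3 (mod 4), so reciprocity gives (31/99) = -(99/31). Reduce: 99 ≡ 6 (mod 31). Now have (6/31).
Factor out 2: 6 = 2·3. Since 31 ≡ 7 (mod 8), (2/31) = +1. Now have (3/31).
Both 3 ≡ 3 and 31 ≡ 3 (mod 4), so reciprocity gives (3/31) = -(31/3). Reduce: 31 ≡ 1 (mod 3). Now have -(1/3).
(1/3) = 1. Collecting the sign factors: -1.

-1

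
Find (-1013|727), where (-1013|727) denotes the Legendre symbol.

1

Pull out -1: (-1013|727) = (-1|727)·(1013|727). Since 727 ≡ 3 (mod 4), (-1|727) = -1. Now have -(1013|727).
Reduce the numerator: 1013 ≡ 286 (mod 727), so (1013|727) = (286|727).
Factor out 2: 286 = 2·143. Since 727 ≡ 7 (mod 8), (2|727) = +1. Now have -(143|727).
Both 143 ≡ 3 and 727 ≡ 3 (mod 4), so reciprocity gives (143|727) = -(727|143). Reduce: 727 ≡ 12 (mod 143). Now have (12|143).
Factor out 2: 12 = 2^2·3. Since 143 ≡ 7 (mod 8), (2|143) = +1, and (2|143)^2 = +1. Now have (3|143).
Both 3 ≡ 3 and 143 ≡ 3 (mod 4), so reciprocity gives (3|143) = -(143|3). Reduce: 143 ≡ 2 (mod 3). Now have -(2|3).
Factor out 2: 2 = 2. Since 3 ≡ 3 (mod 8), (2|3) = -1. Now have (1|3).
(1|3) = 1. Collecting the sign factors: 1.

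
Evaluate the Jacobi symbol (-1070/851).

-1

Reduce the numerator: -1070 ≡ 632 (mod 851), so (-1070/851) = (632/851).
Factor out 2: 632 = 2^3·79. Since 851 ≡ 3 (mod 8), (2/851) = -1, and (2/851)^3 = -1. Now have -(79/851).
Both 79 ≡ 3 and 851 ≡ 3 (mod 4), so reciprocity gives (79/851) = -(851/79). Reduce: 851 ≡ 61 (mod 79). Now have (61/79).
61 ≡ 1 (mod 4), so quadratic reciprocity gives (61/79) = (79/61). Reduce: 79 ≡ 18 (mod 61). Now have (18/61).
Factor out 2: 18 = 2·9. Since 61 ≡ 5 (mod 8), (2/61) = -1. Now have -(9/61).
9 ≡ 1 (mod 4), so quadratic reciprocity gives (9/61) = (61/9). Reduce: 61 ≡ 7 (mod 9). Now have -(7/9).
9 ≡ 1 (mod 4), so quadratic reciprocity gives (7/9) = (9/7). Reduce: 9 ≡ 2 (mod 7). Now have -(2/7).
Factor out 2: 2 = 2. Since 7 ≡ 7 (mod 8), (2/7) = +1. Now have -(1/7).
(1/7) = 1. Collecting the sign factors: -1.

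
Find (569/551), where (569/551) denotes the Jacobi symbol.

1

Reduce the numerator: 569 ≡ 18 (mod 551), so (569/551) = (18/551).
Factor out 2: 18 = 2·9. Since 551 ≡ 7 (mod 8), (2/551) = +1. Now have (9/551).
9 ≡ 1 (mod 4), so quadratic reciprocity gives (9/551) = (551/9). Reduce: 551 ≡ 2 (mod 9). Now have (2/9).
Factor out 2: 2 = 2. Since 9 ≡ 1 (mod 8), (2/9) = +1. Now have (1/9).
(1/9) = 1. Collecting the sign factors: 1.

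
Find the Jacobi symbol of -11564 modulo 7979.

Reduce the numerator: -11564 ≡ 4394 (mod 7979), so (-11564|7979) = (4394|7979).
Factor out 2: 4394 = 2·2197. Since 7979 ≡ 3 (mod 8), (2|7979) = -1. Now have -(2197|7979).
2197 ≡ 1 (mod 4), so quadratic reciprocity gives (2197|7979) = (7979|2197). Reduce: 7979 ≡ 1388 (mod 2197). Now have -(1388|2197).
Factor out 2: 1388 = 2^2·347. Since 2197 ≡ 5 (mod 8), (2|2197) = -1, and (2|2197)^2 = +1. Now have -(347|2197).
2197 ≡ 1 (mod 4), so quadratic reciprocity gives (347|2197) = (2197|347). Reduce: 2197 ≡ 115 (mod 347). Now have -(115|347).
Both 115 ≡ 3 and 347 ≡ 3 (mod 4), so reciprocity gives (115|347) = -(347|115). Reduce: 347 ≡ 2 (mod 115). Now have (2|115).
Factor out 2: 2 = 2. Since 115 ≡ 3 (mod 8), (2|115) = -1. Now have -(1|115).
(1|115) = 1. Collecting the sign factors: -1.

-1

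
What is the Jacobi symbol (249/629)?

-1

(249/629)
  = (629/249)    [QR: 249 ≡ 1 mod 4, sign kept]
  = (131/249)    [629 ≡ 131 mod 249]
  = (249/131)    [QR: 249 ≡ 1 mod 4, sign kept]
  = (118/131)    [249 ≡ 118 mod 131]
  = -(59/131)    [131 ≡ 3 mod 8 ⇒ (2/131) = -1]
  = (131/59)    [QR: both ≡ 3 mod 4, sign flips]
  = (13/59)    [131 ≡ 13 mod 59]
  = (59/13)    [QR: 13 ≡ 1 mod 4, sign kept]
  = (7/13)    [59 ≡ 7 mod 13]
  = (13/7)    [QR: 13 ≡ 1 mod 4, sign kept]
  = (6/7)    [13 ≡ 6 mod 7]
  = (3/7)    [7 ≡ 7 mod 8 ⇒ (2/7) = +1]
  = -(7/3)    [QR: both ≡ 3 mod 4, sign flips]
  = -(1/3)    [7 ≡ 1 mod 3]
  = -1    [(1/3) = 1]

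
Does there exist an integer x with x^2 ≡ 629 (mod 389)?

no

Reduce the numerator: 629 ≡ 240 (mod 389), so (629/389) = (240/389).
Factor out 2: 240 = 2^4·15. Since 389 ≡ 5 (mod 8), (2/389) = -1, and (2/389)^4 = +1. Now have (15/389).
389 ≡ 1 (mod 4), so quadratic reciprocity gives (15/389) = (389/15). Reduce: 389 ≡ 14 (mod 15). Now have (14/15).
Factor out 2: 14 = 2·7. Since 15 ≡ 7 (mod 8), (2/15) = +1. Now have (7/15).
Both 7 ≡ 3 and 15 ≡ 3 (mod 4), so reciprocity gives (7/15) = -(15/7). Reduce: 15 ≡ 1 (mod 7). Now have -(1/7).
(1/7) = 1. Collecting the sign factors: -1.
(629/389) = -1, and 389 is prime, so 629 is not a quadratic residue mod 389.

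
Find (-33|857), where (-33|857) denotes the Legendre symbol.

1

(-33|857)
  = (33|857)    [857 ≡ 1 mod 4 ⇒ (-1|857) = +1]
  = (857|33)    [QR: 33 ≡ 1 mod 4, sign kept]
  = (32|33)    [857 ≡ 32 mod 33]
  = (1|33)    [33 ≡ 1 mod 8 ⇒ (2|33)^5 = +1]
  = 1    [(1|33) = 1]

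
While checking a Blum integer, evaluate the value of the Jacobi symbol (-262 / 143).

1

(-262 / 143)
  = (24 / 143)    [-262 ≡ 24 mod 143]
  = (3 / 143)    [143 ≡ 7 mod 8 ⇒ (2 / 143)^3 = +1]
  = -(143 / 3)    [QR: both ≡ 3 mod 4, sign flips]
  = -(2 / 3)    [143 ≡ 2 mod 3]
  = (1 / 3)    [3 ≡ 3 mod 8 ⇒ (2 / 3) = -1]
  = 1    [(1 / 3) = 1]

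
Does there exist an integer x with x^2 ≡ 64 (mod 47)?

Reduce the numerator: 64 ≡ 17 (mod 47), so (64/47) = (17/47).
17 ≡ 1 (mod 4), so quadratic reciprocity gives (17/47) = (47/17). Reduce: 47 ≡ 13 (mod 17). Now have (13/17).
13 ≡ 1 (mod 4), so quadratic reciprocity gives (13/17) = (17/13). Reduce: 17 ≡ 4 (mod 13). Now have (4/13).
Factor out 2: 4 = 2^2. Since 13 ≡ 5 (mod 8), (2/13) = -1, and (2/13)^2 = +1. Now have (1/13).
(1/13) = 1. Collecting the sign factors: 1.
The Legendre symbol is 1, so x^2 ≡ 64 (mod 47) has solution.

yes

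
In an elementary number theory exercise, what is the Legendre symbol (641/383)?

1

(641/383)
  = (258/383)    [641 ≡ 258 mod 383]
  = (129/383)    [383 ≡ 7 mod 8 ⇒ (2/383) = +1]
  = (383/129)    [QR: 129 ≡ 1 mod 4, sign kept]
  = (125/129)    [383 ≡ 125 mod 129]
  = (129/125)    [QR: 125 ≡ 1 mod 4, sign kept]
  = (4/125)    [129 ≡ 4 mod 125]
  = (1/125)    [125 ≡ 5 mod 8 ⇒ (2/125)^2 = +1]
  = 1    [(1/125) = 1]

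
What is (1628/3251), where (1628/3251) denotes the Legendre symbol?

Factor out 2: 1628 = 2^2·407. Since 3251 ≡ 3 (mod 8), (2/3251) = -1, and (2/3251)^2 = +1. Now have (407/3251).
Both 407 ≡ 3 and 3251 ≡ 3 (mod 4), so reciprocity gives (407/3251) = -(3251/407). Reduce: 3251 ≡ 402 (mod 407). Now have -(402/407).
Factor out 2: 402 = 2·201. Since 407 ≡ 7 (mod 8), (2/407) = +1. Now have -(201/407).
201 ≡ 1 (mod 4), so quadratic reciprocity gives (201/407) = (407/201). Reduce: 407 ≡ 5 (mod 201). Now have -(5/201).
5 ≡ 1 (mod 4), so quadratic reciprocity gives (5/201) = (201/5). Reduce: 201 ≡ 1 (mod 5). Now have -(1/5).
(1/5) = 1. Collecting the sign factors: -1.

-1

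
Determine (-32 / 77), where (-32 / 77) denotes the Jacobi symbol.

-1

(-32 / 77)
  = (45 / 77)    [-32 ≡ 45 mod 77]
  = (77 / 45)    [QR: 45 ≡ 1 mod 4, sign kept]
  = (32 / 45)    [77 ≡ 32 mod 45]
  = -(1 / 45)    [45 ≡ 5 mod 8 ⇒ (2 / 45)^5 = -1]
  = -1    [(1 / 45) = 1]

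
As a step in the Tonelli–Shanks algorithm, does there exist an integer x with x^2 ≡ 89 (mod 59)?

(89|59)
  = (30|59)    [89 ≡ 30 mod 59]
  = -(15|59)    [59 ≡ 3 mod 8 ⇒ (2|59) = -1]
  = (59|15)    [QR: both ≡ 3 mod 4, sign flips]
  = (14|15)    [59 ≡ 14 mod 15]
  = (7|15)    [15 ≡ 7 mod 8 ⇒ (2|15) = +1]
  = -(15|7)    [QR: both ≡ 3 mod 4, sign flips]
  = -(1|7)    [15 ≡ 1 mod 7]
  = -1    [(1|7) = 1]
(89|59) = -1, and 59 is prime, so 89 is not a quadratic residue mod 59.

no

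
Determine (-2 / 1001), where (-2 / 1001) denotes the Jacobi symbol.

Pull out -1: (-2 / 1001) = (-1 / 1001)·(2 / 1001). Since 1001 ≡ 1 (mod 4), (-1 / 1001) = +1. Now have (2 / 1001).
Factor out 2: 2 = 2. Since 1001 ≡ 1 (mod 8), (2 / 1001) = +1. Now have (1 / 1001).
(1 / 1001) = 1. Collecting the sign factors: 1.

1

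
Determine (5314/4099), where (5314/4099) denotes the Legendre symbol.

(5314/4099)
  = (1215/4099)    [5314 ≡ 1215 mod 4099]
  = -(4099/1215)    [QR: both ≡ 3 mod 4, sign flips]
  = -(454/1215)    [4099 ≡ 454 mod 1215]
  = -(227/1215)    [1215 ≡ 7 mod 8 ⇒ (2/1215) = +1]
  = (1215/227)    [QR: both ≡ 3 mod 4, sign flips]
  = (80/227)    [1215 ≡ 80 mod 227]
  = (5/227)    [227 ≡ 3 mod 8 ⇒ (2/227)^4 = +1]
  = (227/5)    [QR: 5 ≡ 1 mod 4, sign kept]
  = (2/5)    [227 ≡ 2 mod 5]
  = -(1/5)    [5 ≡ 5 mod 8 ⇒ (2/5) = -1]
  = -1    [(1/5) = 1]

-1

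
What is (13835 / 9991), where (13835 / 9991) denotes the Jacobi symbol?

1

(13835 / 9991)
  = (3844 / 9991)    [13835 ≡ 3844 mod 9991]
  = (961 / 9991)    [9991 ≡ 7 mod 8 ⇒ (2 / 9991)^2 = +1]
  = (9991 / 961)    [QR: 961 ≡ 1 mod 4, sign kept]
  = (381 / 961)    [9991 ≡ 381 mod 961]
  = (961 / 381)    [QR: 381 ≡ 1 mod 4, sign kept]
  = (199 / 381)    [961 ≡ 199 mod 381]
  = (381 / 199)    [QR: 381 ≡ 1 mod 4, sign kept]
  = (182 / 199)    [381 ≡ 182 mod 199]
  = (91 / 199)    [199 ≡ 7 mod 8 ⇒ (2 / 199) = +1]
  = -(199 / 91)    [QR: both ≡ 3 mod 4, sign flips]
  = -(17 / 91)    [199 ≡ 17 mod 91]
  = -(91 / 17)    [QR: 17 ≡ 1 mod 4, sign kept]
  = -(6 / 17)    [91 ≡ 6 mod 17]
  = -(3 / 17)    [17 ≡ 1 mod 8 ⇒ (2 / 17) = +1]
  = -(17 / 3)    [QR: 17 ≡ 1 mod 4, sign kept]
  = -(2 / 3)    [17 ≡ 2 mod 3]
  = (1 / 3)    [3 ≡ 3 mod 8 ⇒ (2 / 3) = -1]
  = 1    [(1 / 3) = 1]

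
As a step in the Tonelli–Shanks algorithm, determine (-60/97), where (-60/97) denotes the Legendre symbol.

-1

Reduce the numerator: -60 ≡ 37 (mod 97), so (-60/97) = (37/97).
37 ≡ 1 (mod 4), so quadratic reciprocity gives (37/97) = (97/37). Reduce: 97 ≡ 23 (mod 37). Now have (23/37).
37 ≡ 1 (mod 4), so quadratic reciprocity gives (23/37) = (37/23). Reduce: 37 ≡ 14 (mod 23). Now have (14/23).
Factor out 2: 14 = 2·7. Since 23 ≡ 7 (mod 8), (2/23) = +1. Now have (7/23).
Both 7 ≡ 3 and 23 ≡ 3 (mod 4), so reciprocity gives (7/23) = -(23/7). Reduce: 23 ≡ 2 (mod 7). Now have -(2/7).
Factor out 2: 2 = 2. Since 7 ≡ 7 (mod 8), (2/7) = +1. Now have -(1/7).
(1/7) = 1. Collecting the sign factors: -1.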